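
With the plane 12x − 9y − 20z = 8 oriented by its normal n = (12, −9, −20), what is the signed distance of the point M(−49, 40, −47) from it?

-16/25

n·M − 8 = -16.
|n| = 25, so the signed distance is -16/25.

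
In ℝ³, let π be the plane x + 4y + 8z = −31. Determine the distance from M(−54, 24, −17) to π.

Normal vector n = (1, 4, 8), and n·(−54, 24, −17) − (−31) = −63.
|n| = √(1 + 16 + 64) = 9, so the distance is |-63|/9 = 7.

7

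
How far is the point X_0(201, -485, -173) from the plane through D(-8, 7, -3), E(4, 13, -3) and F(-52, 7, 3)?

7

DE = (12, 6, 0) and DF = (-44, 0, 6), so a normal is n = DE × DF = (36, -72, 264).
Then n·(201, -485, -173) - (-1584) = -1932.
|n| = √(1296 + 5184 + 69696) = 276, so the distance is |-1932|/276 = 7.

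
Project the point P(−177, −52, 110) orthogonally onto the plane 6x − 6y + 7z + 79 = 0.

(-2001/11, -518/11, 1147/11)

n = (6, −6, 7), |n|² = 121, and n·P − (-79) = 99.
t = 99/121 = 9/11, so the foot is P − t·n = (−177, −52, 110) − (9/11)·(6, −6, 7) = (−2001/11, −518/11, 1147/11).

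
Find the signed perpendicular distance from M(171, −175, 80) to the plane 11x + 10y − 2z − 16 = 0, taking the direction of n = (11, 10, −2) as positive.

n·M − 16 = -45.
|n| = 15, so the signed distance is -45/15 = -3.

-3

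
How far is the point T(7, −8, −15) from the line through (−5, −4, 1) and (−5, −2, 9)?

12

A direction vector is d = (0, 2, 8).
AP = (12, −4, −16); AP·d = -136, |AP|² = 416, |d|² = 68.
distance² = |AP|² − (AP·d)²/|d|² = 416 − 18496/68 = 144, so the distance is 12.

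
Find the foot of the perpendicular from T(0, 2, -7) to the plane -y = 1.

(0, -1, -7)

n = (0, -1, 0), |n|² = 1, and n·T − 1 = -3.
t = -3/1 = -3, so the foot is T − t·n = (0, 2, -7) − (-3)·(0, -1, 0) = (0, -1, -7).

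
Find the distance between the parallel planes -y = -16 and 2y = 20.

6

Divide the second equation by -2 to match normals: -y = -10.
With common normal n = (0, -1, 0) (|n| = 1), the distance is |(-16) − (-10)|/|n| = 6/1 = 6.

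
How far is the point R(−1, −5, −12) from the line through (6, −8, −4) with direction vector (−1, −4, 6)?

√69

Direction vector d = (−1, −4, 6).
AP = (−7, 3, −8), and AP × d = (−14, 50, 31).
|AP × d|² = 3657 and |d|² = 53, so the distance is √(3657/53) = √69.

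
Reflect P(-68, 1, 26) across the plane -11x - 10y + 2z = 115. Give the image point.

(-2, 61, 14)

n = (-11, -10, 2), |n|² = 225, n·P − 115 = 675, so t = 675/225 = 3.
Foot F = P − 3·n = (-35, 31, 20); the reflection is 2F − P = (-2, 61, 14).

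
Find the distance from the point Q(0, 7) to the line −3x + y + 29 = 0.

d = |(-3)·0 + 1·7 − (-29)| / √(9 + 1) = |36|/√10 = 36/√10.

18√10/5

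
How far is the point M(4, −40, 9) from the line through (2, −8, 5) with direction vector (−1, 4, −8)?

Direction vector d = (−1, 4, −8).
AP = (2, −32, 4), and AP × d = (240, 12, −24).
|AP × d|² = 58320 and |d|² = 81, so the distance is √(58320/81) = √720 = 12√5.

12√5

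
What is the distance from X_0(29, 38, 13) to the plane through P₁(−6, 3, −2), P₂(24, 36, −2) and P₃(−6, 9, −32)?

1/3

P₁P₂ = (30, 33, 0) and P₁P₃ = (0, 6, −30), so a normal is n = P₁P₂ × P₁P₃ = (−990, 900, 180).
Then n·(29, 38, 13) − 8280 = −450.
|n| = √(980100 + 810000 + 32400) = 1350, so the distance is |-450|/1350 = 1/3.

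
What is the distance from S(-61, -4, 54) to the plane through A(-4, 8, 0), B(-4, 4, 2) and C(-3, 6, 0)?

6

AB = (0, -4, 2) and AC = (1, -2, 0), so a normal is n = AB × AC = (4, 2, 4).
Then n·(-61, -4, 54) - 0 = -36.
|n| = √(16 + 4 + 16) = 6, so the distance is |-36|/6 = 6.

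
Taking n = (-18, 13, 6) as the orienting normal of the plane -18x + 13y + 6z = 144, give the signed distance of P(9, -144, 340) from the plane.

n·P − 144 = -138.
|n| = 23, so the signed distance is -138/23 = -6.

-6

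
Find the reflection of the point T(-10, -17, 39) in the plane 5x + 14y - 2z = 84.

With n = (5, 14, -2), the signed offset is (n·T − 84)/|n|² = -450/225 = -2.
T' = T − 2t·n = (-10, -17, 39) − (-4)·(5, 14, -2) = (10, 39, 31).

(10, 39, 31)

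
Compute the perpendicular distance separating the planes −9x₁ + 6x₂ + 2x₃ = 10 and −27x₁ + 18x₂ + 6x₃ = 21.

Divide the second equation by 3 to match normals: −9x₁ + 6x₂ + 2x₃ = 7.
With common normal n = (−9, 6, 2) (|n| = 11), the distance is |10 − 7|/|n| = 3/11.

3/11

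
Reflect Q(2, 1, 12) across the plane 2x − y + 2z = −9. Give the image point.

(-14, 9, -4)

n = (2, −1, 2), |n|² = 9, n·Q − (-9) = 36, so t = 36/9 = 4.
Foot F = Q − 4·n = (−6, 5, 4); the reflection is 2F − Q = (−14, 9, −4).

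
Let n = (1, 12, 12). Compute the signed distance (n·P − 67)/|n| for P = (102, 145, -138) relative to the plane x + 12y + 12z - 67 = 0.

n·P − 67 = 119.
|n| = 17, so the signed distance is 119/17 = 7.

7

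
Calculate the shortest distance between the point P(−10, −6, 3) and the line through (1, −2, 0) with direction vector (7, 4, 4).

Direction vector d = (7, 4, 4).
AP = (−11, −4, 3), and AP × d = (−28, 65, −16).
|AP × d|² = 5265 and |d|² = 81, so the distance is √(5265/81) = √65.

√65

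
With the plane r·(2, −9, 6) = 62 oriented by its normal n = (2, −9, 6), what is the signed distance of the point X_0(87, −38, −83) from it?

-4

n·X_0 − 62 = -44.
|n| = 11, so the signed distance is -44/11 = -4.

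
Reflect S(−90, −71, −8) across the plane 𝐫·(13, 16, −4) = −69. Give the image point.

n = (13, 16, −4), |n|² = 441, n·S − (-69) = -2205, so t = -2205/441 = -5.
Foot F = S − (-5)·n = (−25, 9, −28); the reflection is 2F − S = (40, 89, −48).

(40, 89, -48)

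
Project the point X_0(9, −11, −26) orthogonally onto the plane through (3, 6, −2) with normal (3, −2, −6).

The perpendicular from X_0 has direction n = (3, −2, −6): r = (9, −11, −26) + λ(3, −2, −6).
Substitute into the plane: n·(X_0 + λn) = 9 gives 205 + 49λ = 9, so λ = -4.
Foot = (9, −11, −26) + (-4)·(3, −2, −6) = (−3, −3, −2).

(-3, -3, -2)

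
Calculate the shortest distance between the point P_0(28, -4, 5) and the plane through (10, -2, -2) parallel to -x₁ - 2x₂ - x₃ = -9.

21/√6

Parallel planes share the normal n = (-1, -2, -1); since (10, -2, -2) lies on the plane, its equation is -x₁ - 2x₂ - x₃ = -4.
d = |(-1)·28 + (-2)·(-4) + (-1)·5 − (-4)| / √(1 + 4 + 1) = |-21| / √6 = 21/√6.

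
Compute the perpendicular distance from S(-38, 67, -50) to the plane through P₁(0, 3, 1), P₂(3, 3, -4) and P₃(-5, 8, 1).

P₁P₂ = (3, 0, -5) and P₁P₃ = (-5, 5, 0), so a normal is n = P₁P₂ × P₁P₃ = (25, 25, 15).
Then n·(-38, 67, -50) - 90 = -115.
|n| = √(625 + 625 + 225) = 5√59, so the distance is |-115|/(5√59) = 23/√59.

23√59/59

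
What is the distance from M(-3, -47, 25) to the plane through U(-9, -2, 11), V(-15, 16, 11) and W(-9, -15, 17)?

UV = (-6, 18, 0) and UW = (0, -13, 6), so a normal is n = UV × UW = (108, 36, 78).
n = (108, 36, 78); n·P − (-186) = 120; |n| = 138; distance = 120/138 = 20/23.

20/23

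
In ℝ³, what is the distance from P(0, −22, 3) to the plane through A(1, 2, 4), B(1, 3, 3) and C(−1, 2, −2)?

AB = (0, 1, −1) and AC = (−2, 0, −6), so a normal is n = AB × AC = (−6, 2, 2).
d = |(-6)·0 + 2·(-22) + 2·3 − 6| / √(36 + 4 + 4) = |-44| / (2√11) = 2√11.

2√11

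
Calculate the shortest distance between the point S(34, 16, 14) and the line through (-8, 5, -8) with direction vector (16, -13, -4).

Direction vector d = (16, -13, -4).
AP = (42, 11, 22), and AP × d = (242, 520, -722).
|AP × d|² = 850248 and |d|² = 441, so the distance is √(850248/441) = √1928 = 2√482.

2√482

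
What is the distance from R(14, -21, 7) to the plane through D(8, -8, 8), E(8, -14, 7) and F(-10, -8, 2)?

DE = (0, -6, -1) and DF = (-18, 0, -6), so a normal is n = DE × DF = (36, 18, -108).
d = |36·14 + 18·(-21) + (-108)·7 − (-720)| / √(1296 + 324 + 11664) = |90| / (18√41) = 5√41/41.

5/√41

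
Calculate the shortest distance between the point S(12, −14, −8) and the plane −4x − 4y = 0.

√2

Normal vector n = (−4, −4, 0), and n·(12, −14, −8) − 0 = 8.
|n| = √(16 + 16 + 0) = 4√2, so the distance is |8|/(4√2) = √2.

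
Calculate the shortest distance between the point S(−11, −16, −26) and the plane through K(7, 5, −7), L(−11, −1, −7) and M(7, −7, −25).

KL = (−18, −6, 0) and KM = (0, −12, −18), so a normal is n = KL × KM = (108, −324, 216).
d = |108·(-11) + (-324)·(-16) + 216·(-26) − (-2376)| / √(11664 + 104976 + 46656) = |756| / (108√14) = 7/√14.

7/√14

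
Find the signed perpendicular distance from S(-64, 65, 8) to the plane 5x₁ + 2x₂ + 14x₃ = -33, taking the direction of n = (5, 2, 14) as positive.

n·S − (-33) = -45.
|n| = 15, so the signed distance is -45/15 = -3.

-3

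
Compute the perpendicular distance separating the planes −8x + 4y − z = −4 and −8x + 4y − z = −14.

10/9

With common normal n = (−8, 4, −1) (|n| = 9), the distance is |(-4) − (-14)|/|n| = 10/9.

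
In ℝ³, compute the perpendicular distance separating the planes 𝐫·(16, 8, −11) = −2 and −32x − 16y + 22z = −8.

2/7

Divide the second equation by -2 to match normals: 16x + 8y − 11z = 4.
With common normal n = (16, 8, −11) (|n| = 21), the distance is |(-2) − 4|/|n| = 6/21 = 2/7.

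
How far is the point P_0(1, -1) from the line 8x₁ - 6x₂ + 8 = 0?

d = |8·1 + (-6)·(-1) − (-8)| / √(64 + 36) = |22|/10 = 11/5.

11/5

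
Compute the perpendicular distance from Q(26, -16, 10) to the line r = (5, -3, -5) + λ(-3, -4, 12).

3√74

Direction vector d = (-3, -4, 12).
AP = (21, -13, 15); AP·d = 169, |AP|² = 835, |d|² = 169.
distance² = |AP|² − (AP·d)²/|d|² = 835 − 28561/169 = 666, so the distance is 3√74.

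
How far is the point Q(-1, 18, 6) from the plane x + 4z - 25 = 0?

Normal vector n = (1, 0, 4), and n·(-1, 18, 6) - 25 = -2.
|n| = √(1 + 0 + 16) = √17, so the distance is |-2|/√17 = 2√17/17.

2√17/17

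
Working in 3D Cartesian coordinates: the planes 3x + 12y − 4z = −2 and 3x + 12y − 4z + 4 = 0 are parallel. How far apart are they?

Both planes have normal n = (3, 12, −4), |n| = 13. Any point on the first plane is at distance |(-4) − (-2)|/|n| = 2/13 from the second.

2/13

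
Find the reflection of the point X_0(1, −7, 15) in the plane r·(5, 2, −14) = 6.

With n = (5, 2, −14), the signed offset is (n·X_0 − 6)/|n|² = -225/225 = -1.
X_0' = X_0 − 2t·n = (1, −7, 15) − (-2)·(5, 2, −14) = (11, −3, −13).

(11, -3, -13)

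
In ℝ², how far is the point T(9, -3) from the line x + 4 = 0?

The normal to the line is n = (1, 0) with |n| = 1.
|n·T − (-4)| = |9 − (-4)| = 13, so the distance is 13/1 = 13.

13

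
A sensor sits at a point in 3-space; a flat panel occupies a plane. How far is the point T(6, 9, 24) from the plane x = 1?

n = (1, 0, 0); n·P − 1 = 5; |n| = 1; distance = 5/1 = 5.

5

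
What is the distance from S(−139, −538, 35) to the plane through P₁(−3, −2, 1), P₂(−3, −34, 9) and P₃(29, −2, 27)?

P₁P₂ = (0, −32, 8) and P₁P₃ = (32, 0, 26), so a normal is n = P₁P₂ × P₁P₃ = (−832, 256, 1024).
Then n·(−139, −538, 35) − 3008 = 10752.
|n| = √(692224 + 65536 + 1048576) = 1344, so the distance is |10752|/1344 = 8.

8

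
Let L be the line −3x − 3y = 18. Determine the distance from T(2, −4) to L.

The normal to the line is n = (−3, −3) with |n| = 3√2.
|n·T − 18| = |6 − 18| = 12, so the distance is 12/(3√2) = 2√2.

2√2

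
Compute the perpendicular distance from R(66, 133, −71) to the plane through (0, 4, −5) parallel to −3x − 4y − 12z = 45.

Parallel planes share the normal n = (−3, −4, −12); since (0, 4, −5) lies on the plane, its equation is −3x − 4y − 12z = 44.
d = |(-3)·66 + (-4)·133 + (-12)·(-71) − 44| / √(9 + 16 + 144) = |78| / 13 = 6.

6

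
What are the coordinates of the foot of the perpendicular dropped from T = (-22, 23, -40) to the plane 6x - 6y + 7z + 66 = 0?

(2, -1, -12)

n = (6, -6, 7), |n|² = 121, and n·T − (-66) = -484.
t = -484/121 = -4, so the foot is T − t·n = (-22, 23, -40) − (-4)·(6, -6, 7) = (2, -1, -12).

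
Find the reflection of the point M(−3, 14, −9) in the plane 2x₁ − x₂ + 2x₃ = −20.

n = (2, −1, 2), |n|² = 9, n·M − (-20) = -18, so t = -18/9 = -2.
Foot F = M − (-2)·n = (1, 12, −5); the reflection is 2F − M = (5, 10, −1).

(5, 10, -1)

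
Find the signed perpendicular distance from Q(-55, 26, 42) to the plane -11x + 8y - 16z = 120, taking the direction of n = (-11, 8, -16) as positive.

n·Q − 120 = 21.
|n| = 21, so the signed distance is 21/21 = 1.

1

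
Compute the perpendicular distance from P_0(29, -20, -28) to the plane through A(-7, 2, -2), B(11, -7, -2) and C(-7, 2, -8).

AB = (18, -9, 0) and AC = (0, 0, -6), so a normal is n = AB × AC = (54, 108, 0).
d = |54·29 + 108·(-20) − (-162)| / √(2916 + 11664 + 0) = |-432| / (54√5) = 8√5/5.

8√5/5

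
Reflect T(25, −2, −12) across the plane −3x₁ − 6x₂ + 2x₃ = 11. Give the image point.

(13, -26, -4)

n = (−3, −6, 2), |n|² = 49, n·T − 11 = -98, so t = -98/49 = -2.
Foot F = T − (-2)·n = (19, −14, −8); the reflection is 2F − T = (13, −26, −4).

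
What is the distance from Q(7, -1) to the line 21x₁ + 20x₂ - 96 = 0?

d = |21·7 + 20·(-1) − 96| / √(441 + 400) = |31|/29 = 31/29.

31/29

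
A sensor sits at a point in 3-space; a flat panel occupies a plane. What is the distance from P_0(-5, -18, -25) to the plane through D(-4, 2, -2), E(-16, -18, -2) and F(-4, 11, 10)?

13/25

DE = (-12, -20, 0) and DF = (0, 9, 12), so a normal is n = DE × DF = (-240, 144, -108).
n = (-240, 144, -108); n·P − 1464 = -156; |n| = 300; distance = 156/300 = 13/25.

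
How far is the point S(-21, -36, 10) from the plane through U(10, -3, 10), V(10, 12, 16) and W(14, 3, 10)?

UV = (0, 15, 6) and UW = (4, 6, 0), so a normal is n = UV × UW = (-36, 24, -60).
Then n·(-21, -36, 10) - (-1032) = 324.
|n| = √(1296 + 576 + 3600) = 12√38, so the distance is |324|/(12√38) = 27√38/38.

27/√38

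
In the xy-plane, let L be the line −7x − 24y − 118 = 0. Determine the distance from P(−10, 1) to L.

d = |(-7)·(-10) + (-24)·1 − 118| / √(49 + 576) = |-72|/25 = 72/25.

72/25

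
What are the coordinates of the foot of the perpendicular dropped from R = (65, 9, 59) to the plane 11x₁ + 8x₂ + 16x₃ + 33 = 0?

(21, -23, -5)

n = (11, 8, 16), |n|² = 441, and n·R − (-33) = 1764.
t = 1764/441 = 4, so the foot is R − t·n = (65, 9, 59) − 4·(11, 8, 16) = (21, -23, -5).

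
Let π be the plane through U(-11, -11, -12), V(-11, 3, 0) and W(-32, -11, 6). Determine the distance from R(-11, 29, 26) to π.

26/11

UV = (0, 14, 12) and UW = (-21, 0, 18), so a normal is n = UV × UW = (252, -252, 294).
n = (252, -252, 294); n·P − (-3528) = 1092; |n| = 462; distance = 1092/462 = 26/11.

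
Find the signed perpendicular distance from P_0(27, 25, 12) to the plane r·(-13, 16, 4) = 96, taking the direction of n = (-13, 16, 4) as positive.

n·P_0 − 96 = 1.
|n| = 21, so the signed distance is 1/21.

1/21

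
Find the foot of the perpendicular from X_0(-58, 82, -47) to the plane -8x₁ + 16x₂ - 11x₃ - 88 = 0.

(-18, 2, 8)

n = (-8, 16, -11), |n|² = 441, and n·X_0 − 88 = 2205.
t = 2205/441 = 5, so the foot is X_0 − t·n = (-58, 82, -47) − 5·(-8, 16, -11) = (-18, 2, 8).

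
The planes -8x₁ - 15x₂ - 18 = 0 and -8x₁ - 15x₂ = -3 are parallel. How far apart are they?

21/17

Both planes have normal n = (-8, -15, 0), |n| = 17. Any point on the first plane is at distance |(-3) − 18|/|n| = 21/17 from the second.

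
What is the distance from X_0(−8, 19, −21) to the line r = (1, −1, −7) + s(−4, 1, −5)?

√299

Direction vector d = (−4, 1, −5).
AP = (−9, 20, −14), and AP × d = (−86, 11, 71).
|AP × d|² = 12558 and |d|² = 42, so the distance is √(12558/42) = √299.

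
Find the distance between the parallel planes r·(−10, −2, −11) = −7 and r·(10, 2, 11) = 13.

Divide the second equation by -1 to match normals: −10x − 2y − 11z = -13.
With common normal n = (−10, −2, −11) (|n| = 15), the distance is |(-7) − (-13)|/|n| = 6/15 = 2/5.

2/5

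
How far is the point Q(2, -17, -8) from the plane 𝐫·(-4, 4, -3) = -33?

Normal vector n = (-4, 4, -3), and n·(2, -17, -8) - (-33) = -19.
|n| = √(16 + 16 + 9) = √41, so the distance is |-19|/√41 = 19√41/41.

19/√41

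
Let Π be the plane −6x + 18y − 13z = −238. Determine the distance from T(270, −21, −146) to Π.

6

Normal vector n = (−6, 18, −13), and n·(270, −21, −146) − (−238) = 138.
|n| = √(36 + 324 + 169) = 23, so the distance is |138|/23 = 6.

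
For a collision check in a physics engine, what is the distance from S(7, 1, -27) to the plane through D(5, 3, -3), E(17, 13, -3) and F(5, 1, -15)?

DE = (12, 10, 0) and DF = (0, -2, -12), so a normal is n = DE × DF = (-120, 144, -24).
d = |(-120)·7 + 144·1 + (-24)·(-27) − (-96)| / √(14400 + 20736 + 576) = |48| / (24√62) = √62/31.

2/√62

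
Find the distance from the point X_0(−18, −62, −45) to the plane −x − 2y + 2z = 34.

6

n = (−1, −2, 2); n·P − 34 = 18; |n| = 3; distance = 18/3 = 6.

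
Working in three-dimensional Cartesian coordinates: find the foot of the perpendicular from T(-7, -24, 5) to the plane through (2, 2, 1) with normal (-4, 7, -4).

The perpendicular from T has direction n = (-4, 7, -4): r = (-7, -24, 5) + t(-4, 7, -4).
Substitute into the plane: n·(T + tn) = 2 gives -160 + 81t = 2, so t = 2.
Foot = (-7, -24, 5) + 2·(-4, 7, -4) = (-15, -10, -3).

(-15, -10, -3)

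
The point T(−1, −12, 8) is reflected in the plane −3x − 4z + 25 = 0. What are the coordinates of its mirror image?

(-49/25, -12, 168/25)

With n = (−3, 0, −4), the signed offset is (n·T − (-25))/|n|² = -4/25.
T' = T − 2t·n = (−1, −12, 8) − (-8/25)·(−3, 0, −4) = (−49/25, −12, 168/25).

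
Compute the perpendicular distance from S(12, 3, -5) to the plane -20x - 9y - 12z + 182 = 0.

d = |(-20)·12 + (-9)·3 + (-12)·(-5) − (-182)| / √(400 + 81 + 144) = |-25| / 25 = 1.

1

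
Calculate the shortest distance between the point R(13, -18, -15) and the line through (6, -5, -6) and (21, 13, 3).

A direction vector is d = (15, 18, 9).
AP = (7, -13, -9), and AP × d = (45, -198, 321).
|AP × d|² = 144270 and |d|² = 630, so the distance is √(144270/630) = √229.

√229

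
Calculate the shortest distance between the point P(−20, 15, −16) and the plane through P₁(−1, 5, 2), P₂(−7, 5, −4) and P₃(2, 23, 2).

16√73/73

P₁P₂ = (−6, 0, −6) and P₁P₃ = (3, 18, 0), so a normal is n = P₁P₂ × P₁P₃ = (108, −18, −108).
Then n·(−20, 15, −16) − (−414) = −288.
|n| = √(11664 + 324 + 11664) = 18√73, so the distance is |-288|/(18√73) = 16/√73.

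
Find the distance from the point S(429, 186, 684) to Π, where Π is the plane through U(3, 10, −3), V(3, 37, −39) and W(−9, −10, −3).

UV = (0, 27, −36) and UW = (−12, −20, 0), so a normal is n = UV × UW = (−720, 432, 324).
n = (−720, 432, 324); n·P − 1188 = -8100; |n| = 900; distance = 8100/900 = 9.

9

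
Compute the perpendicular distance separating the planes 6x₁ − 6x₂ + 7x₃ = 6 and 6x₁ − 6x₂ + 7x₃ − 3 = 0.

With common normal n = (6, −6, 7) (|n| = 11), the distance is |6 − 3|/|n| = 3/11.

3/11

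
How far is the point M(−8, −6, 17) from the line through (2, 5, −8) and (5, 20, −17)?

√286

A direction vector is d = (3, 15, −9).
AP = (−10, −11, 25); AP·d = -420, |AP|² = 846, |d|² = 315.
distance² = |AP|² − (AP·d)²/|d|² = 846 − 176400/315 = 286, so the distance is √286.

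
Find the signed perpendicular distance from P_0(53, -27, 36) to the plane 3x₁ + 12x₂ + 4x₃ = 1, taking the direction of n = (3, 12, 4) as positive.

-22/13

n·P_0 − 1 = -22.
|n| = 13, so the signed distance is -22/13.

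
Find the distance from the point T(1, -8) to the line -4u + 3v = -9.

The normal to the line is n = (-4, 3) with |n| = 5.
|n·T − (-9)| = |-28 − (-9)| = 19, so the distance is 19/5.

19/5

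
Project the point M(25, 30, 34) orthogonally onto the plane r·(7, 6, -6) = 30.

The perpendicular from M has direction n = (7, 6, -6): r = (25, 30, 34) + μ(7, 6, -6).
Substitute into the plane: n·(M + μn) = 30 gives 151 + 121μ = 30, so μ = -1.
Foot = (25, 30, 34) + (-1)·(7, 6, -6) = (18, 24, 40).

(18, 24, 40)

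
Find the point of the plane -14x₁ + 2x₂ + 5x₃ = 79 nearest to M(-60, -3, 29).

(-4, -11, 9)

The perpendicular from M has direction n = (-14, 2, 5): r = (-60, -3, 29) + t(-14, 2, 5).
Substitute into the plane: n·(M + tn) = 79 gives 979 + 225t = 79, so t = -4.
Foot = (-60, -3, 29) + (-4)·(-14, 2, 5) = (-4, -11, 9).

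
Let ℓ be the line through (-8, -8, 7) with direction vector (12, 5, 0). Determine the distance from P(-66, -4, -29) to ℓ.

2√493

Direction vector d = (12, 5, 0).
AP = (-58, 4, -36); AP·d = -676, |AP|² = 4676, |d|² = 169.
distance² = |AP|² − (AP·d)²/|d|² = 4676 − 456976/169 = 1972, so the distance is 2√493.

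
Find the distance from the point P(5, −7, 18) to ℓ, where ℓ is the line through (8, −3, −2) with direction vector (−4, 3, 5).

Direction vector d = (−4, 3, 5).
AP = (−3, −4, 20), and AP × d = (−80, −65, −25).
|AP × d|² = 11250 and |d|² = 50, so the distance is √(11250/50) = √225 = 15.

15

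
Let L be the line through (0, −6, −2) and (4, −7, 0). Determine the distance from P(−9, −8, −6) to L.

A direction vector is d = (4, −1, 2).
AP = (−9, −2, −4), and AP × d = (−8, 2, 17).
|AP × d|² = 357 and |d|² = 21, so the distance is √(357/21) = √17.

√17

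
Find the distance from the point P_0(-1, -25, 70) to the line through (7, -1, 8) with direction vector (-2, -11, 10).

Direction vector d = (-2, -11, 10).
AP = (-8, -24, 62), and AP × d = (442, -44, 40).
|AP × d|² = 198900 and |d|² = 225, so the distance is √(198900/225) = √884 = 2√221.

2√221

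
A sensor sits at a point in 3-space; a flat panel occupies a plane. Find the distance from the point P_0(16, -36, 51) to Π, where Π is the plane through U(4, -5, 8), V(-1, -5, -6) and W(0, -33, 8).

1

UV = (-5, 0, -14) and UW = (-4, -28, 0), so a normal is n = UV × UW = (-392, 56, 140).
n = (-392, 56, 140); n·P − (-728) = -420; |n| = 420; distance = 420/420 = 1.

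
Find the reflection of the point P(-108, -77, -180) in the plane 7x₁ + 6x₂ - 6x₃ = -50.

(-1076/11, -751/11, -2076/11)

With n = (7, 6, -6), the signed offset is (n·P − (-50))/|n|² = -88/121 = -8/11.
P' = P − 2t·n = (-108, -77, -180) − (-16/11)·(7, 6, -6) = (-1076/11, -751/11, -2076/11).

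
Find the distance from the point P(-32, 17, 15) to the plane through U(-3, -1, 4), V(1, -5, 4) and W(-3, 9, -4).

11/√57

UV = (4, -4, 0) and UW = (0, 10, -8), so a normal is n = UV × UW = (32, 32, 40).
d = |32·(-32) + 32·17 + 40·15 − 32| / √(1024 + 1024 + 1600) = |88| / (8√57) = 11/√57.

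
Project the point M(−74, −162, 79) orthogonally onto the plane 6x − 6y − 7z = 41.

The perpendicular from M has direction n = (6, −6, −7): r = (−74, −162, 79) + μ(6, −6, −7).
Substitute into the plane: n·(M + μn) = 41 gives -25 + 121μ = 41, so μ = 6/11.
Foot = (−74, −162, 79) + (6/11)·(6, −6, −7) = (−778/11, −1818/11, 827/11).

(-778/11, -1818/11, 827/11)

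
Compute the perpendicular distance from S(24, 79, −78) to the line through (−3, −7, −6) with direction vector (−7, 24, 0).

Direction vector d = (−7, 24, 0).
AP = (27, 86, −72); AP·d = 1875, |AP|² = 13309, |d|² = 625.
distance² = |AP|² − (AP·d)²/|d|² = 13309 − 3515625/625 = 7684, so the distance is 2√1921.

2√1921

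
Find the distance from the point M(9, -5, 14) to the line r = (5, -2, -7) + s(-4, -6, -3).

9√5

Direction vector d = (-4, -6, -3).
AP = (4, -3, 21), and AP × d = (135, -72, -36).
|AP × d|² = 24705 and |d|² = 61, so the distance is √(24705/61) = √405 = 9√5.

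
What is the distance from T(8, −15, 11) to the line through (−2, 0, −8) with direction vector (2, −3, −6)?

7√13

Direction vector d = (2, −3, −6).
AP = (10, −15, 19), and AP × d = (147, 98, 0).
|AP × d|² = 31213 and |d|² = 49, so the distance is √(31213/49) = √637 = 7√13.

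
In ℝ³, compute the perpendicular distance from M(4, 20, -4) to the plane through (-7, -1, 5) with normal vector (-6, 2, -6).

The plane has equation n·(r − (-7, -1, 5)) = 0, i.e. n·r = 10.
Then n·(4, 20, -4) - 10 = 30.
|n| = √(36 + 4 + 36) = 2√19, so the distance is |30|/(2√19) = 15√19/19.

15/√19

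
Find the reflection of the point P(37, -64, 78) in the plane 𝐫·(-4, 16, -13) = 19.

(-3, 96, -52)

n = (-4, 16, -13), |n|² = 441, n·P − 19 = -2205, so t = -2205/441 = -5.
Foot F = P − (-5)·n = (17, 16, 13); the reflection is 2F − P = (-3, 96, -52).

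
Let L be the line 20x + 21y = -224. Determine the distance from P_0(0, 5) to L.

329/29

The normal to the line is n = (20, 21) with |n| = 29.
|n·P_0 − (-224)| = |105 − (-224)| = 329, so the distance is 329/29.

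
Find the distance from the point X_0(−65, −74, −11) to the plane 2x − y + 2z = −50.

28/3

d = |2·(-65) + (-1)·(-74) + 2·(-11) − (-50)| / √(4 + 1 + 4) = |-28| / 3 = 28/3.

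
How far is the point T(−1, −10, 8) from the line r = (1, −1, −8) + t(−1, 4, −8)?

Direction vector d = (−1, 4, −8).
AP = (−2, −9, 16); AP·d = -162, |AP|² = 341, |d|² = 81.
distance² = |AP|² − (AP·d)²/|d|² = 341 − 26244/81 = 17, so the distance is √17.

√17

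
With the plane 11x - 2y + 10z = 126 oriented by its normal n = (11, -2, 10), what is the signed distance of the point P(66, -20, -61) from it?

2

n·P − 126 = 30.
|n| = 15, so the signed distance is 30/15 = 2.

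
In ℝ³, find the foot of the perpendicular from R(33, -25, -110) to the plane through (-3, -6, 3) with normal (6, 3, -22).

(3, -40, 0)

The perpendicular from R has direction n = (6, 3, -22): r = (33, -25, -110) + λ(6, 3, -22).
Substitute into the plane: n·(R + λn) = -102 gives 2543 + 529λ = -102, so λ = -5.
Foot = (33, -25, -110) + (-5)·(6, 3, -22) = (3, -40, 0).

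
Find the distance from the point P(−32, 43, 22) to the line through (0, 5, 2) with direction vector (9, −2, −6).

Direction vector d = (9, −2, −6).
AP = (−32, 38, 20); AP·d = -484, |AP|² = 2868, |d|² = 121.
distance² = |AP|² − (AP·d)²/|d|² = 2868 − 234256/121 = 932, so the distance is 2√233.

2√233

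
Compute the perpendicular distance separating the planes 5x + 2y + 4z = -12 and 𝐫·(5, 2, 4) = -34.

Both planes have normal n = (5, 2, 4), |n| = 3√5. Any point on the first plane is at distance |(-34) − (-12)|/|n| = 22/(3√5) = 22√5/15 from the second.

22√5/15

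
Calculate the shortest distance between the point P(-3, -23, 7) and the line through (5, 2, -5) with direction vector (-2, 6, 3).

Direction vector d = (-2, 6, 3).
AP = (-8, -25, 12), and AP × d = (-147, 0, -98).
|AP × d|² = 31213 and |d|² = 49, so the distance is √(31213/49) = √637 = 7√13.

7√13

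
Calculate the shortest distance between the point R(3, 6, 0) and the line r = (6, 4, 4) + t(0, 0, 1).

√13

Direction vector d = (0, 0, 1).
AP = (-3, 2, -4), and AP × d = (2, 3, 0).
|AP × d|² = 13 and |d|² = 1, so the distance is √13.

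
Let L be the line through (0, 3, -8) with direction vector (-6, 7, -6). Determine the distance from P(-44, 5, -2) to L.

Direction vector d = (-6, 7, -6).
AP = (-44, 2, 6), and AP × d = (-54, -300, -296).
|AP × d|² = 180532 and |d|² = 121, so the distance is √(180532/121) = √1492 = 2√373.

2√373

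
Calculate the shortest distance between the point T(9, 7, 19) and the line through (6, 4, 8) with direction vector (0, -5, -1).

√113

Direction vector d = (0, -5, -1).
AP = (3, 3, 11); AP·d = -26, |AP|² = 139, |d|² = 26.
distance² = |AP|² − (AP·d)²/|d|² = 139 − 676/26 = 113, so the distance is √113.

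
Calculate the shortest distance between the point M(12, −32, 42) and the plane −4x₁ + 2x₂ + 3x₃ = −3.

n = (−4, 2, 3); n·P − (-3) = 17; |n| = √29; distance = 17/√29 = 17√29/29.

17/√29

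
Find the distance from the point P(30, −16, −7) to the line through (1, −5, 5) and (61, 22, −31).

A direction vector is d = (60, 27, −36).
AP = (29, −11, −12); AP·d = 1875, |AP|² = 1106, |d|² = 5625.
distance² = |AP|² − (AP·d)²/|d|² = 1106 − 3515625/5625 = 481, so the distance is √481.

√481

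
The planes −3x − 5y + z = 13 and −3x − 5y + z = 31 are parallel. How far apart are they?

18√35/35

Both planes have normal n = (−3, −5, 1), |n| = √35. Any point on the first plane is at distance |31 − 13|/|n| = 18/√35 = 18√35/35 from the second.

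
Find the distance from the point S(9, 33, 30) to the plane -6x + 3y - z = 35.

20/√46

d = |(-6)·9 + 3·33 + (-1)·30 − 35| / √(36 + 9 + 1) = |-20| / √46 = 10√46/23.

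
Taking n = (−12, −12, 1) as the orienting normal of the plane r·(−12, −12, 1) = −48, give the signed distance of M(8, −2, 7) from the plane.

-1

n·M − (-48) = -17.
|n| = 17, so the signed distance is -17/17 = -1.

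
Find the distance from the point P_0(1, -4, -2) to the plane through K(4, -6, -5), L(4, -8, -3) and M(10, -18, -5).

√6/6

KL = (0, -2, 2) and KM = (6, -12, 0), so a normal is n = KL × KM = (24, 12, 12).
Then n·(1, -4, -2) - (-36) = -12.
|n| = √(576 + 144 + 144) = 12√6, so the distance is |-12|/(12√6) = √6/6.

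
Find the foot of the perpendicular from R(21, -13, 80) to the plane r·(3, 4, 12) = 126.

(6, -33, 20)

The perpendicular from R has direction n = (3, 4, 12): r = (21, -13, 80) + t(3, 4, 12).
Substitute into the plane: n·(R + tn) = 126 gives 971 + 169t = 126, so t = -5.
Foot = (21, -13, 80) + (-5)·(3, 4, 12) = (6, -33, 20).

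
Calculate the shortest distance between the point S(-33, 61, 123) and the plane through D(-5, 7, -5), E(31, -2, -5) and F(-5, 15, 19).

4

DE = (36, -9, 0) and DF = (0, 8, 24), so a normal is n = DE × DF = (-216, -864, 288).
n = (-216, -864, 288); n·P − (-6408) = -3744; |n| = 936; distance = 3744/936 = 4.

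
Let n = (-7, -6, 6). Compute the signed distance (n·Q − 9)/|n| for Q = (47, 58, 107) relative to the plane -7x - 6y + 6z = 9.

n·Q − 9 = -44.
|n| = 11, so the signed distance is -44/11 = -4.

-4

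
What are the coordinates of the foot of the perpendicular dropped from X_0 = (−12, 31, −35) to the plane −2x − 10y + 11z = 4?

(-18, 1, -2)

The perpendicular from X_0 has direction n = (−2, −10, 11): r = (−12, 31, −35) + t(−2, −10, 11).
Substitute into the plane: n·(X_0 + tn) = 4 gives -671 + 225t = 4, so t = 3.
Foot = (−12, 31, −35) + 3·(−2, −10, 11) = (−18, 1, −2).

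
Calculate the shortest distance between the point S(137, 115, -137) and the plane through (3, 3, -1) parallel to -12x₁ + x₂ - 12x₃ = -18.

8

Parallel planes share the normal n = (-12, 1, -12); since (3, 3, -1) lies on the plane, its equation is -12x₁ + x₂ - 12x₃ = -21.
Then n·(137, 115, -137) - (-21) = 136.
|n| = √(144 + 1 + 144) = 17, so the distance is |136|/17 = 8.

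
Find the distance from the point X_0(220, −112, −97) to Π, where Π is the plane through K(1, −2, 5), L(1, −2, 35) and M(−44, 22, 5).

6

KL = (0, 0, 30) and KM = (−45, 24, 0), so a normal is n = KL × KM = (−720, −1350, 0).
Then n·(220, −112, −97) − 1980 = −9180.
|n| = √(518400 + 1822500 + 0) = 1530, so the distance is |-9180|/1530 = 6.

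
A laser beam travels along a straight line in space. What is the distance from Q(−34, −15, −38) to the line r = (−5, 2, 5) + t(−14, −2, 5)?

Direction vector d = (−14, −2, 5).
AP = (−29, −17, −43); AP·d = 225, |AP|² = 2979, |d|² = 225.
distance² = |AP|² − (AP·d)²/|d|² = 2979 − 50625/225 = 2754, so the distance is 9√34.

9√34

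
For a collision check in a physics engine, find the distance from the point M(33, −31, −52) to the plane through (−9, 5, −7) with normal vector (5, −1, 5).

The plane has equation n·(r − (−9, 5, −7)) = 0, i.e. n·r = -85.
Then n·(33, −31, −52) − (−85) = 21.
|n| = √(25 + 1 + 25) = √51, so the distance is |21|/√51 = 7√51/17.

7√51/17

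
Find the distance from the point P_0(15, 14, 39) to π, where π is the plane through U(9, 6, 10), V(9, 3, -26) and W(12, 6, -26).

UV = (0, -3, -36) and UW = (3, 0, -36), so a normal is n = UV × UW = (108, -108, 9).
d = |108·15 + (-108)·14 + 9·39 − 414| / √(11664 + 11664 + 81) = |45| / 153 = 5/17.

5/17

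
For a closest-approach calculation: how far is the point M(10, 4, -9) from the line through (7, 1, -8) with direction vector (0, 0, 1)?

Direction vector d = (0, 0, 1).
AP = (3, 3, -1); AP·d = -1, |AP|² = 19, |d|² = 1.
distance² = |AP|² − (AP·d)²/|d|² = 19 − 1/1 = 18, so the distance is 3√2.

3√2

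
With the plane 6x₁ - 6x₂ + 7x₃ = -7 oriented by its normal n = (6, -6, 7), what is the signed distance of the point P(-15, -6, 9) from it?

n·P − (-7) = 16.
|n| = 11, so the signed distance is 16/11.

16/11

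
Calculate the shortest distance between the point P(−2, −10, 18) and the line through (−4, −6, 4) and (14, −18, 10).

4√10

A direction vector is d = (18, −12, 6).
AP = (2, −4, 14), and AP × d = (144, 240, 48).
|AP × d|² = 80640 and |d|² = 504, so the distance is √(80640/504) = √160 = 4√10.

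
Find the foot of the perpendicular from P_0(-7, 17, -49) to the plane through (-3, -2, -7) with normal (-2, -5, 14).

(-13, 2, -7)

The perpendicular from P_0 has direction n = (-2, -5, 14): r = (-7, 17, -49) + λ(-2, -5, 14).
Substitute into the plane: n·(P_0 + λn) = -82 gives -757 + 225λ = -82, so λ = 3.
Foot = (-7, 17, -49) + 3·(-2, -5, 14) = (-13, 2, -7).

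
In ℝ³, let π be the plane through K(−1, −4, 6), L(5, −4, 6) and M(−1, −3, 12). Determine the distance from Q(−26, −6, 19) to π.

KL = (6, 0, 0) and KM = (0, 1, 6), so a normal is n = KL × KM = (0, −36, 6).
n = (0, −36, 6); n·P − 180 = 150; |n| = 6√37; distance = 150/(6√37) = 25√37/37.

25√37/37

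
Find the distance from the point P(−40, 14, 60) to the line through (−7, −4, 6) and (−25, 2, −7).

A direction vector is d = (−18, 6, −13).
AP = (−33, 18, 54); AP·d = 0, |AP|² = 4329, |d|² = 529.
distance² = |AP|² − (AP·d)²/|d|² = 4329 − 0/529 = 4329, so the distance is 3√481.

3√481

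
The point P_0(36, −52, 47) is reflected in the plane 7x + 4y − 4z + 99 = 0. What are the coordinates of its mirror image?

With n = (7, 4, −4), the signed offset is (n·P_0 − (-99))/|n|² = -45/81 = -5/9.
P_0' = P_0 − 2t·n = (36, −52, 47) − (-10/9)·(7, 4, −4) = (394/9, −428/9, 383/9).

(394/9, -428/9, 383/9)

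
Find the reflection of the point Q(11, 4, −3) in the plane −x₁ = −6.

(1, 4, -3)

n = (−1, 0, 0), |n|² = 1, n·Q − (-6) = -5, so t = -5/1 = -5.
Foot F = Q − (-5)·n = (6, 4, −3); the reflection is 2F − Q = (1, 4, −3).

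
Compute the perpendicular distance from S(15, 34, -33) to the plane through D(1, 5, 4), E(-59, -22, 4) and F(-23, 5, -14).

2/5

DE = (-60, -27, 0) and DF = (-24, 0, -18), so a normal is n = DE × DF = (486, -1080, -648).
n = (486, -1080, -648); n·P − (-7506) = -540; |n| = 1350; distance = 540/1350 = 2/5.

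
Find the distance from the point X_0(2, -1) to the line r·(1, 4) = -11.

9/√17

The normal to the line is n = (1, 4) with |n| = √17.
|n·X_0 − (-11)| = |-2 − (-11)| = 9, so the distance is 9/√17 = 9√17/17.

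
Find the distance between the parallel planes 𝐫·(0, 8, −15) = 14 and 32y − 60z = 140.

Divide the second equation by 4 to match normals: 8y − 15z = 35.
Both planes have normal n = (0, 8, −15), |n| = 17. Any point on the first plane is at distance |35 − 14|/|n| = 21/17 from the second.

21/17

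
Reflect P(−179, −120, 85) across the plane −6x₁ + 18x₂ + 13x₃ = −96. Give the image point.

(-4057/23, -2940/23, 1825/23)

n = (−6, 18, 13), |n|² = 529, n·P − (-96) = 115, so t = 115/529 = 5/23.
Foot F = P − (5/23)·n = (−4087/23, −2850/23, 1890/23); the reflection is 2F − P = (−4057/23, −2940/23, 1825/23).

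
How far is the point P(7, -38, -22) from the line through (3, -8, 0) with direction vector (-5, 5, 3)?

Direction vector d = (-5, 5, 3).
AP = (4, -30, -22), and AP × d = (20, 98, -130).
|AP × d|² = 26904 and |d|² = 59, so the distance is √(26904/59) = √456 = 2√114.

2√114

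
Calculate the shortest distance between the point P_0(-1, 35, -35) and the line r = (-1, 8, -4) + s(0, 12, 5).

39

Direction vector d = (0, 12, 5).
AP = (0, 27, -31), and AP × d = (507, 0, 0).
|AP × d|² = 257049 and |d|² = 169, so the distance is √(257049/169) = √1521 = 39.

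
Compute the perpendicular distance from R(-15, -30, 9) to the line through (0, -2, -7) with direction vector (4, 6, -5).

Direction vector d = (4, 6, -5).
AP = (-15, -28, 16); AP·d = -308, |AP|² = 1265, |d|² = 77.
distance² = |AP|² − (AP·d)²/|d|² = 1265 − 94864/77 = 33, so the distance is √33.

√33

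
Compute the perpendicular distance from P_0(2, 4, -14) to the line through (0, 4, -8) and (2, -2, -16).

A direction vector is d = (2, -6, -8).
AP = (2, 0, -6), and AP × d = (-36, 4, -12).
|AP × d|² = 1456 and |d|² = 104, so the distance is √(1456/104) = √14.

√14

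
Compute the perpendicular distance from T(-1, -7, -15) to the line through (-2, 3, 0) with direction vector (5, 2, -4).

Direction vector d = (5, 2, -4).
AP = (1, -10, -15); AP·d = 45, |AP|² = 326, |d|² = 45.
distance² = |AP|² − (AP·d)²/|d|² = 326 − 2025/45 = 281, so the distance is √281.

√281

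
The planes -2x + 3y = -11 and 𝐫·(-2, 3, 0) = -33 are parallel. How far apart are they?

22/√13

Both planes have normal n = (-2, 3, 0), |n| = √13. Any point on the first plane is at distance |(-33) − (-11)|/|n| = 22/√13 from the second.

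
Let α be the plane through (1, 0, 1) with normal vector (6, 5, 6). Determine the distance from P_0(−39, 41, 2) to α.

The plane has equation n·(r − (1, 0, 1)) = 0, i.e. n·r = 12.
n = (6, 5, 6); n·P − 12 = -29; |n| = √97; distance = 29/√97 = 29√97/97.

29√97/97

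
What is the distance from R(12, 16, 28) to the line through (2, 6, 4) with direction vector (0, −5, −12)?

Direction vector d = (0, −5, −12).
AP = (10, 10, 24), and AP × d = (0, 120, −50).
|AP × d|² = 16900 and |d|² = 169, so the distance is √(16900/169) = √100 = 10.

10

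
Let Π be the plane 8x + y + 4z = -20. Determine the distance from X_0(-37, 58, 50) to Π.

2

d = |8·(-37) + 1·58 + 4·50 − (-20)| / √(64 + 1 + 16) = |-18| / 9 = 2.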